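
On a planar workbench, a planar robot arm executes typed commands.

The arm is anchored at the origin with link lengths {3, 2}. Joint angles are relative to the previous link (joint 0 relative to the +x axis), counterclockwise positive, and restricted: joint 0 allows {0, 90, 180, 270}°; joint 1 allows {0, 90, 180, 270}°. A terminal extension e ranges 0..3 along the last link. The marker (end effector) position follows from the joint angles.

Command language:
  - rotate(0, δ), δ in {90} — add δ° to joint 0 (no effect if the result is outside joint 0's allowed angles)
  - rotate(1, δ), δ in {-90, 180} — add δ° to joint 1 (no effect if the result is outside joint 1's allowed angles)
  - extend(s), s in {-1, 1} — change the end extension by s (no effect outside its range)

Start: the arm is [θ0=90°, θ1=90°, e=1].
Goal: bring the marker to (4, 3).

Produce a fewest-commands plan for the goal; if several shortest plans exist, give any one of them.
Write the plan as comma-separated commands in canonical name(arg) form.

extend(1), rotate(1, 180)

begin: [θ0=90°, θ1=90°, e=1]
1. extend(1) → [θ0=90°, θ1=90°, e=2]
2. rotate(1, 180) → [θ0=90°, θ1=270°, e=2]
no 1-step plan works, so 2 is optimal.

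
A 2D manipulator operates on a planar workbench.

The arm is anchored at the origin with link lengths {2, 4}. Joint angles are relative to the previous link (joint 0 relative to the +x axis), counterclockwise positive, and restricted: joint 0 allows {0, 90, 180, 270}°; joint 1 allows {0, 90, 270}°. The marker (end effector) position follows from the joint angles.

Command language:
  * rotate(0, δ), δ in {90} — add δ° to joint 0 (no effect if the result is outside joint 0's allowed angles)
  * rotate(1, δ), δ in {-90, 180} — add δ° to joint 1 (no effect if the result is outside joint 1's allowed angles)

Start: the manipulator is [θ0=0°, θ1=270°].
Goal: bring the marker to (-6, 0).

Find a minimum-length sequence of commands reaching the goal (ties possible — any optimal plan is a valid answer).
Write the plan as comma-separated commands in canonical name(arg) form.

initial: [θ0=0°, θ1=270°]
step 1 (rotate(0, 90)): [θ0=90°, θ1=270°]
step 2 (rotate(0, 90)): [θ0=180°, θ1=270°]
step 3 (rotate(1, 180)): [θ0=180°, θ1=90°]
step 4 (rotate(1, -90)): [θ0=180°, θ1=0°]
shorter routes all fall short; 4 is best.

rotate(0, 90), rotate(0, 90), rotate(1, 180), rotate(1, -90)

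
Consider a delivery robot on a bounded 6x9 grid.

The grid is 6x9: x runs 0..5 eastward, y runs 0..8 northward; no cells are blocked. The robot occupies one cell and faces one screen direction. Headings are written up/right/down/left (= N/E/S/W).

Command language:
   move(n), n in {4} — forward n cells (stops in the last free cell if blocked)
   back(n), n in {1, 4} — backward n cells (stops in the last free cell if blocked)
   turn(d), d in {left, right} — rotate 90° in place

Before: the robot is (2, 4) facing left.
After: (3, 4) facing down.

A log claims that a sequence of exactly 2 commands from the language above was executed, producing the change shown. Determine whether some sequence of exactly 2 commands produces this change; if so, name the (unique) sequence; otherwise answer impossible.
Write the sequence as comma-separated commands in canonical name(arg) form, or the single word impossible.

key: position moved to (3,4) AND the heading swung to S — translation plus rotation needed
from: (2, 4) facing left
step 1 (back(1)): (3, 4) facing left
step 2 (turn(left)): (3, 4) facing down
no other 2-command option fits: unique.

back(1), turn(left)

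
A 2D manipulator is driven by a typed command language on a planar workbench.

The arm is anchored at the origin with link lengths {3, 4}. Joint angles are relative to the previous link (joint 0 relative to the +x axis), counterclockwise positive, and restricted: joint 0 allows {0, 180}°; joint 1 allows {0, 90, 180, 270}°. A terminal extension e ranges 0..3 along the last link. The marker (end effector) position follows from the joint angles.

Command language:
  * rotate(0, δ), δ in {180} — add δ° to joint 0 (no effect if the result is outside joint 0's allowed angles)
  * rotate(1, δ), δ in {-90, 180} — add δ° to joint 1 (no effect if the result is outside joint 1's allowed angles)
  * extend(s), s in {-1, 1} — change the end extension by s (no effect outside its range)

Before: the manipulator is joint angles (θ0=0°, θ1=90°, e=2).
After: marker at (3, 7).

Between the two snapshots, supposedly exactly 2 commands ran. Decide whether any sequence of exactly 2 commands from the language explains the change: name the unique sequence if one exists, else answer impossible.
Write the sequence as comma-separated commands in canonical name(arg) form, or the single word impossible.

extend(1), extend(1)

start: joint angles (θ0=0°, θ1=90°, e=2)
t=1 extend(1) ⇒ joint angles (θ0=0°, θ1=90°, e=3)
t=2 extend(1) ⇒ joint angles (θ0=0°, θ1=90°, e=3)
uniquely the one of 25 2-step routes that fits.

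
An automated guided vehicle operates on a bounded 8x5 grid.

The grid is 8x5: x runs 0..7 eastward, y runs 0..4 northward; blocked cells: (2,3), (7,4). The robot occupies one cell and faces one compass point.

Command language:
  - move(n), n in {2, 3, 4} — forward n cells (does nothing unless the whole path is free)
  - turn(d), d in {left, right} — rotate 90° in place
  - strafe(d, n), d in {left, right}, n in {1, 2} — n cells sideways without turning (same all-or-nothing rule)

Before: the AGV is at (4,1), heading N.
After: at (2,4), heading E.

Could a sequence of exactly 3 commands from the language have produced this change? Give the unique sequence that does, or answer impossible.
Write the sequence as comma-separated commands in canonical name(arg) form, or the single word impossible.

key: position moved to (2,4) AND the heading swung to E — translation plus rotation needed
begin: at (4,1), heading N
1. move(3) → at (4,4), heading N
2. strafe(left, 2) → at (2,4), heading N
3. turn(right) → at (2,4), heading E
uniquely the one of 729 3-step routes that fits.

move(3), strafe(left, 2), turn(right)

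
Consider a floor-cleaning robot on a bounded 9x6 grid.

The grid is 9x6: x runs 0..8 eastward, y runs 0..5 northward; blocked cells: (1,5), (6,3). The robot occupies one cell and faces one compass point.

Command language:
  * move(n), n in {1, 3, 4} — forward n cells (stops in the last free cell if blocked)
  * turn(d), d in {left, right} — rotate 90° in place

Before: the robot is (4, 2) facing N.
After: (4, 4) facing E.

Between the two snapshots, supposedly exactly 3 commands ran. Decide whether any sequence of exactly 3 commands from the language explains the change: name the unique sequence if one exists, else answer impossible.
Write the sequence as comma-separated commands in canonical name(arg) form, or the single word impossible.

key: cell and facing (now E) both changed — the 3 commands mix motion and turning
start: (4, 2) facing N
t=1 move(1) ⇒ (4, 3) facing N
t=2 move(1) ⇒ (4, 4) facing N
t=3 turn(right) ⇒ (4, 4) facing E
no other 3-command option fits: unique.

move(1), move(1), turn(right)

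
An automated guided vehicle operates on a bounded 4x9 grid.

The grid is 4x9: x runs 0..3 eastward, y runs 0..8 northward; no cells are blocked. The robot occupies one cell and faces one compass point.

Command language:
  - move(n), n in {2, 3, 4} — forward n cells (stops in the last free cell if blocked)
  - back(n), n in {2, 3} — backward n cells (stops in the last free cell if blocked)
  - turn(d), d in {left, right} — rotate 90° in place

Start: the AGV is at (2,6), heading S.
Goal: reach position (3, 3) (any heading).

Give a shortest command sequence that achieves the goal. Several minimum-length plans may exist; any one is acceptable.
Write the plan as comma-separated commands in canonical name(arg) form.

move(3), turn(right), back(3)

from: at (2,6), heading S
1. move(3) → at (2,3), heading S
2. turn(right) → at (2,3), heading W
3. back(3) → at (3,3), heading W
shorter routes all fall short; 3 is best.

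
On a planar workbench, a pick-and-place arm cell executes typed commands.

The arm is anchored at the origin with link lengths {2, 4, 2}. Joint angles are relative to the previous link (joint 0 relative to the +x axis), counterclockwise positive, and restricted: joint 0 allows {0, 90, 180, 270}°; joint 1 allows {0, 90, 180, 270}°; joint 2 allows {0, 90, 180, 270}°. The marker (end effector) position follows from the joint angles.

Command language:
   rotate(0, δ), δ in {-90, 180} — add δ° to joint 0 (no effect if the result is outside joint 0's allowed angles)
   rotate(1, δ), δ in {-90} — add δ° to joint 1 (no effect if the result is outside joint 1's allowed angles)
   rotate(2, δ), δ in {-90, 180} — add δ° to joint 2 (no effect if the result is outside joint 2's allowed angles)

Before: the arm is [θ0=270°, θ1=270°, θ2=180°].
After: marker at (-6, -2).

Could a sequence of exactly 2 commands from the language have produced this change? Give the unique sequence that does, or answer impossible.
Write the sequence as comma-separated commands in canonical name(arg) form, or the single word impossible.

rotate(2, -90), rotate(2, -90)

initial: [θ0=270°, θ1=270°, θ2=180°]
t=1 rotate(2, -90) ⇒ [θ0=270°, θ1=270°, θ2=90°]
t=2 rotate(2, -90) ⇒ [θ0=270°, θ1=270°, θ2=0°]
uniquely the one of 25 2-step routes that fits.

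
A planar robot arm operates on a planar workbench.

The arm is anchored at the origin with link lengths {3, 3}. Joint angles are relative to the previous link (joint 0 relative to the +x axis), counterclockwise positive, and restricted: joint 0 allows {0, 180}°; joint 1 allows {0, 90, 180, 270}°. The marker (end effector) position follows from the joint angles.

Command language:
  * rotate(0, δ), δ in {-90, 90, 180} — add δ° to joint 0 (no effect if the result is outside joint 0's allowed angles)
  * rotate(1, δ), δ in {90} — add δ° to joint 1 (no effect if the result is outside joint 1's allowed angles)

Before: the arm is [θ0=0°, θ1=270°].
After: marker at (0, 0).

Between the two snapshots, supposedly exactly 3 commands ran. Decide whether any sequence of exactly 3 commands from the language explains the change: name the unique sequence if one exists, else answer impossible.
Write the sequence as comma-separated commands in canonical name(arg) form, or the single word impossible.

rotate(1, 90), rotate(1, 90), rotate(1, 90)

initial: [θ0=0°, θ1=270°]
1. rotate(1, 90) → [θ0=0°, θ1=0°]
2. rotate(1, 90) → [θ0=0°, θ1=90°]
3. rotate(1, 90) → [θ0=0°, θ1=180°]
uniquely the one of 64 3-step routes that fits.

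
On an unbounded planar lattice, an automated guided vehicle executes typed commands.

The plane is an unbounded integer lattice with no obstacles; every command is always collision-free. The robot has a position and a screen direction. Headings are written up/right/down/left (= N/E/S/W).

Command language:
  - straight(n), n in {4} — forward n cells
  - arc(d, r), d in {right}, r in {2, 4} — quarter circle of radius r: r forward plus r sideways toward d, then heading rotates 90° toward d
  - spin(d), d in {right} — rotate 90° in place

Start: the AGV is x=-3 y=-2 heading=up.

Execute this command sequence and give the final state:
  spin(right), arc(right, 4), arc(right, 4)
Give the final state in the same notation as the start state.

from: x=-3 y=-2 heading=up
[1] after spin(right): x=-3 y=-2 heading=right
[2] after arc(right, 4): x=1 y=-6 heading=down
[3] after arc(right, 4): x=-3 y=-10 heading=left

x=-3 y=-10 heading=left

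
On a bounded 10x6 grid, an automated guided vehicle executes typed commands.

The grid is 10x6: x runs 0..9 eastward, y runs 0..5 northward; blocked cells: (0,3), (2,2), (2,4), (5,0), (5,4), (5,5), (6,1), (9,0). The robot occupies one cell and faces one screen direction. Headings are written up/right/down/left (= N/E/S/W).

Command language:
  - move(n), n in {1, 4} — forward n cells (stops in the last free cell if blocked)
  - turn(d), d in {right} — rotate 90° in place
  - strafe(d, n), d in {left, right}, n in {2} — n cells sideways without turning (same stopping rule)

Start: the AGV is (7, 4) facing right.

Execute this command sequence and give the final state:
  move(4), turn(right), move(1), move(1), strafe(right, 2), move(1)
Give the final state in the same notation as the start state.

t0: (7, 4) facing right
1. move(4) → (9, 4) facing right
2. turn(right) → (9, 4) facing down
3. move(1) → (9, 3) facing down
4. move(1) → (9, 2) facing down
5. strafe(right, 2) → (7, 2) facing down
6. move(1) → (7, 1) facing down

(7, 1) facing down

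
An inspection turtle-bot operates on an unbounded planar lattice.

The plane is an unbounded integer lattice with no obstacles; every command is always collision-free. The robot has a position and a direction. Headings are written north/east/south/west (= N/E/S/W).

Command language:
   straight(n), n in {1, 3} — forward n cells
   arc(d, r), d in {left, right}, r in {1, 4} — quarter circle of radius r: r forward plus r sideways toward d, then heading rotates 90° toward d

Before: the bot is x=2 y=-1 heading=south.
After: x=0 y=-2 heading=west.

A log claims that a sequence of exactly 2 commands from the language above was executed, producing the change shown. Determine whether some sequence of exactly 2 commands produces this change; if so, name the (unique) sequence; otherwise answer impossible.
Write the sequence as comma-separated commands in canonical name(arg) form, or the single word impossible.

arc(right, 1), straight(1)

key: order matters: swapping arc(right, 1) and straight(1) lands elsewhere
t0: x=2 y=-1 heading=south
step 1 (arc(right, 1)): x=1 y=-2 heading=west
step 2 (straight(1)): x=0 y=-2 heading=west
all 36 alternatives checked — unique.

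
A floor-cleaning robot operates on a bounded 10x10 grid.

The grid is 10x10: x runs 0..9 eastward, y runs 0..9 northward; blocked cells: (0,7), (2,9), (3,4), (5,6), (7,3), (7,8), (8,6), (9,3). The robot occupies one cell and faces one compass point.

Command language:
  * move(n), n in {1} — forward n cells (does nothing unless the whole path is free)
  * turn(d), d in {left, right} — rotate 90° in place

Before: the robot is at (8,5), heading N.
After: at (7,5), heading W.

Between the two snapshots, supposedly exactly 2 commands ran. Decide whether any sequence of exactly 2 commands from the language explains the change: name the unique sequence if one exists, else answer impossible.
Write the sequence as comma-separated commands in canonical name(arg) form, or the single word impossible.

key: running move(1) before turn(left) would end elsewhere — order is forced
start: at (8,5), heading N
t=1 turn(left) ⇒ at (8,5), heading W
t=2 move(1) ⇒ at (7,5), heading W
uniquely the one of 9 2-step routes that fits.

turn(left), move(1)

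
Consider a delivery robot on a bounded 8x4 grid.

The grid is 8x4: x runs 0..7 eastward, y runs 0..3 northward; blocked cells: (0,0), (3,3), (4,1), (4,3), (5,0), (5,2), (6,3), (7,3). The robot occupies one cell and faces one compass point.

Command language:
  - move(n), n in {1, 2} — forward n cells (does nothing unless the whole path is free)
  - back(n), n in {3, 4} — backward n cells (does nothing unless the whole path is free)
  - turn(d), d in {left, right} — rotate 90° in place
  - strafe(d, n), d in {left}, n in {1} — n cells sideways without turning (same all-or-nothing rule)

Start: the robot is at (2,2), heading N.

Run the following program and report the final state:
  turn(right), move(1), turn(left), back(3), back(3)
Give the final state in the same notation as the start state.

from: at (2,2), heading N
[1] after turn(right): at (2,2), heading E
[2] after move(1): at (3,2), heading E
[3] after turn(left): at (3,2), heading N
[4] after back(3): at (3,2), heading N
[5] after back(3): at (3,2), heading N

at (3,2), heading N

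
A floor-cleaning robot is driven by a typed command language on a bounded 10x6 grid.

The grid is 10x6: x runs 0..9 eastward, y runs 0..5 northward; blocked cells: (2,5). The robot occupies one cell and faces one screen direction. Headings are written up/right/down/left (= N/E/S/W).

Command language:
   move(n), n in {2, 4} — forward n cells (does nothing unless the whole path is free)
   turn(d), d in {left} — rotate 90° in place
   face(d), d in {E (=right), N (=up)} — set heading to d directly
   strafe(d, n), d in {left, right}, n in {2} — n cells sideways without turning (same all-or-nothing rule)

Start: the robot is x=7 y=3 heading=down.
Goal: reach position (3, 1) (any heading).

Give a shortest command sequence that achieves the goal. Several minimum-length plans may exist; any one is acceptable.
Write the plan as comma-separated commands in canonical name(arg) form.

move(2), strafe(right, 2), strafe(right, 2)

from: x=7 y=3 heading=down
[1] after move(2): x=7 y=1 heading=down
[2] after strafe(right, 2): x=5 y=1 heading=down
[3] after strafe(right, 2): x=3 y=1 heading=down
shorter routes all fall short; 3 is best.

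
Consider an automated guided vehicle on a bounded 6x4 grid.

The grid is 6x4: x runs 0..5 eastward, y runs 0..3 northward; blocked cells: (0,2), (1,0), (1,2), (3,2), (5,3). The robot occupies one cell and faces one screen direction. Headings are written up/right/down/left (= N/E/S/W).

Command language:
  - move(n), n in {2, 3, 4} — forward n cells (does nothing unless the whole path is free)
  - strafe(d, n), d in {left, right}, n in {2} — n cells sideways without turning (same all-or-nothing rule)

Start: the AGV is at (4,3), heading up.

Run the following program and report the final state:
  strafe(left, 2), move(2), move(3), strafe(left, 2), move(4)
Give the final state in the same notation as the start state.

start: at (4,3), heading up
step 1 (strafe(left, 2)): at (2,3), heading up
step 2 (move(2)): at (2,3), heading up
step 3 (move(3)): at (2,3), heading up
step 4 (strafe(left, 2)): at (0,3), heading up
step 5 (move(4)): at (0,3), heading up

at (0,3), heading up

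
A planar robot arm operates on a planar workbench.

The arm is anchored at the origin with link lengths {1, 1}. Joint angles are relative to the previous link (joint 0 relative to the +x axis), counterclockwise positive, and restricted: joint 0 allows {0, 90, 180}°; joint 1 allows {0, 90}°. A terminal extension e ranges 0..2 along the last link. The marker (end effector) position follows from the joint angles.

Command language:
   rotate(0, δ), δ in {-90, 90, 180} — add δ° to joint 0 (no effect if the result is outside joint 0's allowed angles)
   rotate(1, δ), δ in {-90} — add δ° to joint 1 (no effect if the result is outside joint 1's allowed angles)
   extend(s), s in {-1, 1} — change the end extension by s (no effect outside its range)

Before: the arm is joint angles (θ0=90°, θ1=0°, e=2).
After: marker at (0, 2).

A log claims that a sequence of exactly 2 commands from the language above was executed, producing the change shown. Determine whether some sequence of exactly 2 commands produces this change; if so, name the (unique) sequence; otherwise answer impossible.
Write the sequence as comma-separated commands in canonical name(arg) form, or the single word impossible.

from: joint angles (θ0=90°, θ1=0°, e=2)
t=1 extend(-1) ⇒ joint angles (θ0=90°, θ1=0°, e=1)
t=2 extend(-1) ⇒ joint angles (θ0=90°, θ1=0°, e=0)
all 36 alternatives checked — unique.

extend(-1), extend(-1)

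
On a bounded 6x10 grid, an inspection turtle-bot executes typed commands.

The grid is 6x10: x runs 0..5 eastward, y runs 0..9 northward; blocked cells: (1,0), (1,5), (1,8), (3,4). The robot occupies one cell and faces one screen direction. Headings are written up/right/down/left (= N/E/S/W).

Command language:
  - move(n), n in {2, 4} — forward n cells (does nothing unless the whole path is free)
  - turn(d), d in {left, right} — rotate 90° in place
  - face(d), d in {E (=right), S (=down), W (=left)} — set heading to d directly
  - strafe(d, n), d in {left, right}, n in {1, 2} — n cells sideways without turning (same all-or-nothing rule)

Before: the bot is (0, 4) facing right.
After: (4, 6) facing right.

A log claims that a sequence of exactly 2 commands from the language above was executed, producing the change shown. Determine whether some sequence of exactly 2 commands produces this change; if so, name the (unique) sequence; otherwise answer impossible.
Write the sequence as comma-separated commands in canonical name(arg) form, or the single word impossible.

key: order matters: swapping strafe(left, 2) and move(4) lands elsewhere
t0: (0, 4) facing right
t=1 strafe(left, 2) ⇒ (0, 6) facing right
t=2 move(4) ⇒ (4, 6) facing right
all 121 alternatives checked — unique.

strafe(left, 2), move(4)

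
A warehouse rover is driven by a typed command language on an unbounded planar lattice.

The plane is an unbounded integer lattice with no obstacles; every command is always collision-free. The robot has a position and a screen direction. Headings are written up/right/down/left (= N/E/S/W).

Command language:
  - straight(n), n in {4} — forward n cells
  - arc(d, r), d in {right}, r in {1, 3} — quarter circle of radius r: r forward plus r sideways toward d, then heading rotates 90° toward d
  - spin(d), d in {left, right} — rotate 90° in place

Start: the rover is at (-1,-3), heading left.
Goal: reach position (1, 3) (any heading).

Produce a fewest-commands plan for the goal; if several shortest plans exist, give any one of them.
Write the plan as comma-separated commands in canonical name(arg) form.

from: at (-1,-3), heading left
step 1 (spin(left)): at (-1,-3), heading down
step 2 (arc(right, 1)): at (-2,-4), heading left
step 3 (spin(right)): at (-2,-4), heading up
step 4 (straight(4)): at (-2,0), heading up
step 5 (arc(right, 3)): at (1,3), heading right
nothing shorter than 5 reaches the goal.

spin(left), arc(right, 1), spin(right), straight(4), arc(right, 3)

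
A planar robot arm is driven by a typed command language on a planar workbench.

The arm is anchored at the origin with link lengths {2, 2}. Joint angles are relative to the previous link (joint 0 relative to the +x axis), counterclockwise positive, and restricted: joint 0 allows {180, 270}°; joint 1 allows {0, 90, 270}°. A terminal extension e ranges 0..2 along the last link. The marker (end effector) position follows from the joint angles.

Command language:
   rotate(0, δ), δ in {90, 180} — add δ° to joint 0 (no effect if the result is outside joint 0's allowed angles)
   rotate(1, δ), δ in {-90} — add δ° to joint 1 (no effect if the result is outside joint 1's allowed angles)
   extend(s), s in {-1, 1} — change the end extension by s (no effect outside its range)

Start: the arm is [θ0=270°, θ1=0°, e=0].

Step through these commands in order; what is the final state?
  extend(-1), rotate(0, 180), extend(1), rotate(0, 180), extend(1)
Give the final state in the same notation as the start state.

[θ0=270°, θ1=0°, e=2]

t0: [θ0=270°, θ1=0°, e=0]
t=1 extend(-1) ⇒ [θ0=270°, θ1=0°, e=0]
t=2 rotate(0, 180) ⇒ [θ0=270°, θ1=0°, e=0]
t=3 extend(1) ⇒ [θ0=270°, θ1=0°, e=1]
t=4 rotate(0, 180) ⇒ [θ0=270°, θ1=0°, e=1]
t=5 extend(1) ⇒ [θ0=270°, θ1=0°, e=2]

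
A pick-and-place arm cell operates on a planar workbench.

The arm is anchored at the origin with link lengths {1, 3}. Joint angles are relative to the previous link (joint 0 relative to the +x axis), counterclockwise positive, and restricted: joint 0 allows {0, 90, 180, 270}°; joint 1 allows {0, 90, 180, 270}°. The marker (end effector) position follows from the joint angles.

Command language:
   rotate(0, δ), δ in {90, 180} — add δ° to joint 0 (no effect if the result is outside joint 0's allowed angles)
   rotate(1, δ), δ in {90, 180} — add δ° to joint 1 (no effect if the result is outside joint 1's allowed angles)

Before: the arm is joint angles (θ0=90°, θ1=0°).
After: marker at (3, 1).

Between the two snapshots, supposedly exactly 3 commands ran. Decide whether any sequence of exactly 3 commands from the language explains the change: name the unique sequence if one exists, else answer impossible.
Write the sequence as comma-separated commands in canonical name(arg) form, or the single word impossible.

rotate(1, 90), rotate(1, 90), rotate(1, 90)

start: joint angles (θ0=90°, θ1=0°)
step 1 (rotate(1, 90)): joint angles (θ0=90°, θ1=90°)
step 2 (rotate(1, 90)): joint angles (θ0=90°, θ1=180°)
step 3 (rotate(1, 90)): joint angles (θ0=90°, θ1=270°)
uniquely the one of 64 3-step routes that fits.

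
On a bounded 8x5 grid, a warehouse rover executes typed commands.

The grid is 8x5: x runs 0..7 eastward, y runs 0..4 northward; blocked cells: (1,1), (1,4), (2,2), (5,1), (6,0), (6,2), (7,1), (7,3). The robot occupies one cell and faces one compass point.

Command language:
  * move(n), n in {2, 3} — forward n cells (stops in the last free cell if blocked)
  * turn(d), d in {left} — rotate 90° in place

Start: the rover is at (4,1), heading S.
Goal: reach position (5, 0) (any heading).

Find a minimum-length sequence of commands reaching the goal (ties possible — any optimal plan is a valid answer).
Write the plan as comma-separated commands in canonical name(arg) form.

move(2), turn(left), move(2)

from: at (4,1), heading S
1. move(2) → at (4,0), heading S
2. turn(left) → at (4,0), heading E
3. move(2) → at (5,0), heading E
shorter routes all fall short; 3 is best.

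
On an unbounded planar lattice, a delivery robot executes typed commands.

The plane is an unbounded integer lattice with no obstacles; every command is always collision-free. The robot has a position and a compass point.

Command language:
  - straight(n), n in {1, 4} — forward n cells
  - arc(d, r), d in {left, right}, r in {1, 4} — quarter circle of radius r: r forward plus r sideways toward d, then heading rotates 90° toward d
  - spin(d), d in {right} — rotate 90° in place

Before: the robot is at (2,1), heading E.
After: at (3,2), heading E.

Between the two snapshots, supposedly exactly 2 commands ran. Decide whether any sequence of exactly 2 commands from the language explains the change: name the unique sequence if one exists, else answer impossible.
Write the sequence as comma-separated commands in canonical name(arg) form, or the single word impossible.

arc(left, 1), spin(right)

key: still facing E at the end — net rotation zero over 2 steps
start: at (2,1), heading E
t=1 arc(left, 1) ⇒ at (3,2), heading N
t=2 spin(right) ⇒ at (3,2), heading E
all 49 alternatives checked — unique.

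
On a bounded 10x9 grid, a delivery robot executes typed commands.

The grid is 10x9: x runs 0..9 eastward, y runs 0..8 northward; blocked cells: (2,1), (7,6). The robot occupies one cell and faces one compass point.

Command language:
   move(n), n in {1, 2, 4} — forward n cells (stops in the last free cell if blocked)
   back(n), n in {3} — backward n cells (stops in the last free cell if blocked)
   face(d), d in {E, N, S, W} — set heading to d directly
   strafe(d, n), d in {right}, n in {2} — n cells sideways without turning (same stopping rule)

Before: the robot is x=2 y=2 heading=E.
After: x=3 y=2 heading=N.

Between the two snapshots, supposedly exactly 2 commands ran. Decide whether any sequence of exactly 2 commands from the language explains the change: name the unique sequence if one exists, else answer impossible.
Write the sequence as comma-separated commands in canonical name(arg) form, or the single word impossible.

key: cell and facing (now N) both changed — the 2 commands mix motion and turning
begin: x=2 y=2 heading=E
step 1 (move(1)): x=3 y=2 heading=E
step 2 (face(N)): x=3 y=2 heading=N
no other 2-command option fits: unique.

move(1), face(N)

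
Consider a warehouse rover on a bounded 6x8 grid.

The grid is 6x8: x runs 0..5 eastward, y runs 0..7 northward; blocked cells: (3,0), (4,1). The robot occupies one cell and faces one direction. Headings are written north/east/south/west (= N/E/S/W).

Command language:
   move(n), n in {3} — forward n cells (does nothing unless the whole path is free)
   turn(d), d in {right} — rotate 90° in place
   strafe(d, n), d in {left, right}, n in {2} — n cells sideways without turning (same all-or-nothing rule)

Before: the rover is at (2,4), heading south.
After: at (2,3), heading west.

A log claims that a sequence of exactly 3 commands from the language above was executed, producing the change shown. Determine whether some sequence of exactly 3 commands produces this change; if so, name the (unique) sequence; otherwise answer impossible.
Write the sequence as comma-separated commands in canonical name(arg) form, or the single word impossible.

key: running strafe(right, 2) before move(3) would end elsewhere — order is forced
start: at (2,4), heading south
[1] after move(3): at (2,1), heading south
[2] after turn(right): at (2,1), heading west
[3] after strafe(right, 2): at (2,3), heading west
uniquely the one of 64 3-step routes that fits.

move(3), turn(right), strafe(right, 2)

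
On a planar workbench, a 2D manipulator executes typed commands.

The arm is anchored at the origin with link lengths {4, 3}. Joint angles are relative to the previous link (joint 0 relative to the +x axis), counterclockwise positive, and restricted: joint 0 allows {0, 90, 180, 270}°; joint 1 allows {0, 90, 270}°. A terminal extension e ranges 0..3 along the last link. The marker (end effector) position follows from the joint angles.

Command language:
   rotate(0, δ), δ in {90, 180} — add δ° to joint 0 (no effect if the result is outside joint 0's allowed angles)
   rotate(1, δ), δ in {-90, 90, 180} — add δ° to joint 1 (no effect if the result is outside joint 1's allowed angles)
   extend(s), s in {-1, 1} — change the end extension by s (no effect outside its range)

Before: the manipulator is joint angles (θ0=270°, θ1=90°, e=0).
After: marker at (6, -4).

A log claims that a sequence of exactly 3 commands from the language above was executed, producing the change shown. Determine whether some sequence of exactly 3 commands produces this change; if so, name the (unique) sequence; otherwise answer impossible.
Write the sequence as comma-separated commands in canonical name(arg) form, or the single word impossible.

begin: joint angles (θ0=270°, θ1=90°, e=0)
1. extend(1) → joint angles (θ0=270°, θ1=90°, e=1)
2. extend(1) → joint angles (θ0=270°, θ1=90°, e=2)
3. extend(1) → joint angles (θ0=270°, θ1=90°, e=3)
all 343 alternatives checked — unique.

extend(1), extend(1), extend(1)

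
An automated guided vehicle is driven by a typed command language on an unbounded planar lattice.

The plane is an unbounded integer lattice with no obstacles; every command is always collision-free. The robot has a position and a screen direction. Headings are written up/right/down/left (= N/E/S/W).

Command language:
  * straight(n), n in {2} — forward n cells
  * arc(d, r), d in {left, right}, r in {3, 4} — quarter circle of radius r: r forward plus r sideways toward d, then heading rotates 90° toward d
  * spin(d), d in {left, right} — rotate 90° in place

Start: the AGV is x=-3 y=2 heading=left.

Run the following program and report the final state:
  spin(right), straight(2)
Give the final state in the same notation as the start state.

start: x=-3 y=2 heading=left
step 1 (spin(right)): x=-3 y=2 heading=up
step 2 (straight(2)): x=-3 y=4 heading=up

x=-3 y=4 heading=up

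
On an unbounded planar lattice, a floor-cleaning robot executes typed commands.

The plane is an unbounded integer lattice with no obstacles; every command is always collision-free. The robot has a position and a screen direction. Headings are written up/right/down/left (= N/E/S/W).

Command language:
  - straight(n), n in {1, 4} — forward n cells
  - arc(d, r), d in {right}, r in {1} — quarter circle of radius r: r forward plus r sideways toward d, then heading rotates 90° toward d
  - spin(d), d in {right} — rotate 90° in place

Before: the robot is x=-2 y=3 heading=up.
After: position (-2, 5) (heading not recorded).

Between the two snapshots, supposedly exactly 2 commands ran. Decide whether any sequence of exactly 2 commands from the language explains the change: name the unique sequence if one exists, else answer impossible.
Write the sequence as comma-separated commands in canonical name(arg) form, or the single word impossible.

straight(1), straight(1)

initial: x=-2 y=3 heading=up
step 1 (straight(1)): x=-2 y=4 heading=up
step 2 (straight(1)): x=-2 y=5 heading=up
no other 2-command option fits: unique.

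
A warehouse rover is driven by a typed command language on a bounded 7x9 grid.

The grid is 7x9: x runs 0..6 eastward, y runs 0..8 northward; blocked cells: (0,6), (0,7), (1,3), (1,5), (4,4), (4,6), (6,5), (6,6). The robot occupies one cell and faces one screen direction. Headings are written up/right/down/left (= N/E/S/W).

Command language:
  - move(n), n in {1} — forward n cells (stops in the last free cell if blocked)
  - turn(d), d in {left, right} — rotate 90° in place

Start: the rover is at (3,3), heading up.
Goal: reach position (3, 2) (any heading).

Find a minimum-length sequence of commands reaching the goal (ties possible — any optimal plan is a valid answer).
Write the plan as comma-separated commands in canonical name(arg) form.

turn(left), turn(left), move(1)

begin: at (3,3), heading up
1. turn(left) → at (3,3), heading left
2. turn(left) → at (3,3), heading down
3. move(1) → at (3,2), heading down
nothing shorter than 3 reaches the goal.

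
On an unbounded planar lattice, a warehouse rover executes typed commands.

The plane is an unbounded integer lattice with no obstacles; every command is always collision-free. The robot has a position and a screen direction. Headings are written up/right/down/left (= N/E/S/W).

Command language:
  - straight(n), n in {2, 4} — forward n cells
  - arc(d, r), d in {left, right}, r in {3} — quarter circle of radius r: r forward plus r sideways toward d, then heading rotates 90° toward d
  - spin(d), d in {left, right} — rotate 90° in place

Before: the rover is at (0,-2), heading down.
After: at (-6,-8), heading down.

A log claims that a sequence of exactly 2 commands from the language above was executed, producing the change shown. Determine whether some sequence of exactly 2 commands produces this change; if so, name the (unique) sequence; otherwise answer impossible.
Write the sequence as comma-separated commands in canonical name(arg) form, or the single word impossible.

arc(right, 3), arc(left, 3)

key: still facing S at the end — net rotation zero over 2 steps
t0: at (0,-2), heading down
[1] after arc(right, 3): at (-3,-5), heading left
[2] after arc(left, 3): at (-6,-8), heading down
no rival 2-sequence matches.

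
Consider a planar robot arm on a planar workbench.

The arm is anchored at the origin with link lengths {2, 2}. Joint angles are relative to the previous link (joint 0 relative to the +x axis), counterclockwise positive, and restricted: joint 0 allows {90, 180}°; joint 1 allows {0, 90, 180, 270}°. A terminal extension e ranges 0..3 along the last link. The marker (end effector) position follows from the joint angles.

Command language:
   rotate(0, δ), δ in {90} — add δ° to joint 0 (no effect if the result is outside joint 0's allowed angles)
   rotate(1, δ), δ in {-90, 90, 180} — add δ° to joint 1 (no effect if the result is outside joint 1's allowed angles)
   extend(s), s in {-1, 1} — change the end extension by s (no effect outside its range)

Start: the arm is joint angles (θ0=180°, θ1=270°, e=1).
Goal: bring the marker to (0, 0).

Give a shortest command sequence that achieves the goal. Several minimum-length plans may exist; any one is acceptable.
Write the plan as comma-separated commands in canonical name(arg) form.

extend(-1), rotate(1, -90)

initial: joint angles (θ0=180°, θ1=270°, e=1)
1. extend(-1) → joint angles (θ0=180°, θ1=270°, e=0)
2. rotate(1, -90) → joint angles (θ0=180°, θ1=180°, e=0)
no 1-step plan works, so 2 is optimal.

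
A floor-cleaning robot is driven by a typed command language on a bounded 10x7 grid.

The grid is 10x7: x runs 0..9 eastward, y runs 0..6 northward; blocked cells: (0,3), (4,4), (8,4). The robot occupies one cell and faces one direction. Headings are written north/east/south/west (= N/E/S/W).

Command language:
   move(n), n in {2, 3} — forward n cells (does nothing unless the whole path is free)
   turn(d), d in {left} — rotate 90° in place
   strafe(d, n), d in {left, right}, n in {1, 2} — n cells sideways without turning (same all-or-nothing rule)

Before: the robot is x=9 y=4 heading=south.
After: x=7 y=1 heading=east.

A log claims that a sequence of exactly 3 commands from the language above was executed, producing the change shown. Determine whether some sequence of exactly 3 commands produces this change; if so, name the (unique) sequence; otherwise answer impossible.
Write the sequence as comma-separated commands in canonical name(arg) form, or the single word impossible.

key: order matters: swapping move(3) and turn(left) lands elsewhere
from: x=9 y=4 heading=south
step 1 (move(3)): x=9 y=1 heading=south
step 2 (strafe(right, 2)): x=7 y=1 heading=south
step 3 (turn(left)): x=7 y=1 heading=east
no other 3-command option fits: unique.

move(3), strafe(right, 2), turn(left)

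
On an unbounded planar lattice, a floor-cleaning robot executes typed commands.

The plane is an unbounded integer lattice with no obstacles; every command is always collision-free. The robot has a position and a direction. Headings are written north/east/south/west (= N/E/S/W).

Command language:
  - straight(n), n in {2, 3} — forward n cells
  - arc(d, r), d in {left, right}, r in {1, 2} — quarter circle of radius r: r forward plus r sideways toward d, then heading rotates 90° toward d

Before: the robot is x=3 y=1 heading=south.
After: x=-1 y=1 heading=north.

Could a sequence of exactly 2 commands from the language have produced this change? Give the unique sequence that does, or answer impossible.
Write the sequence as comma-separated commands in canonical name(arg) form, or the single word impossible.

arc(right, 2), arc(right, 2)

key: position moved to (-1,1) AND the heading swung to N — translation plus rotation needed
begin: x=3 y=1 heading=south
t=1 arc(right, 2) ⇒ x=1 y=-1 heading=west
t=2 arc(right, 2) ⇒ x=-1 y=1 heading=north
no other 2-command option fits: unique.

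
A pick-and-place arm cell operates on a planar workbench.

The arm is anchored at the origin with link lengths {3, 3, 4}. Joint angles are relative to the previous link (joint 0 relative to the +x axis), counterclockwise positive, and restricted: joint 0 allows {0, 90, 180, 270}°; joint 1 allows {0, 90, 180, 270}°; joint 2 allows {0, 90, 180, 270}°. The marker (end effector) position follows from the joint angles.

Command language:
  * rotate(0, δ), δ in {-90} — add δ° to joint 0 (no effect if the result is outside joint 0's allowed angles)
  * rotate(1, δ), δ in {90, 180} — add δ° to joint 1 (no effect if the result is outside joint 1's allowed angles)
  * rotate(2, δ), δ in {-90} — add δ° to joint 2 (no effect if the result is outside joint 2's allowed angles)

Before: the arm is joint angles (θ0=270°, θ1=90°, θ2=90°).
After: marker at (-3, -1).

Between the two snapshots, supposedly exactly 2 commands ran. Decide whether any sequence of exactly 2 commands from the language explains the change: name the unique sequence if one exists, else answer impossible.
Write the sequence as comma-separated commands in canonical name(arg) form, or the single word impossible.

rotate(0, -90), rotate(0, -90)

initial: joint angles (θ0=270°, θ1=90°, θ2=90°)
1. rotate(0, -90) → joint angles (θ0=180°, θ1=90°, θ2=90°)
2. rotate(0, -90) → joint angles (θ0=90°, θ1=90°, θ2=90°)
no rival 2-sequence matches.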